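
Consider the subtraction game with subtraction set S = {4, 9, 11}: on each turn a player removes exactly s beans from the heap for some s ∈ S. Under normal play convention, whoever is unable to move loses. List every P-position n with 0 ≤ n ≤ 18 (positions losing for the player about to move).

G(0) = 0
G(1) = mex{} = 0
G(2) = mex{} = 0
G(3) = mex{} = 0
G(4) = mex{0} = 1
G(5) = mex{0} = 1
G(6) = mex{0} = 1
G(7) = mex{0} = 1
G(8) = mex{1} = 0
G(9) = mex{1,0} = 2
G(10) = mex{1,0} = 2
G(11) = mex{1,0,0} = 2
G(12) = mex{0,0,0} = 1
G(13) = mex{2,1,0} = 3
G(14) = mex{2,1,0} = 3
G(15) = mex{2,1,1} = 0
G(16) = mex{1,1,1} = 0
G(17) = mex{3,0,1} = 2
G(18) = mex{3,2,1} = 0
P-positions are exactly the n with G(n) = 0.

0, 1, 2, 3, 8, 15, 16, 18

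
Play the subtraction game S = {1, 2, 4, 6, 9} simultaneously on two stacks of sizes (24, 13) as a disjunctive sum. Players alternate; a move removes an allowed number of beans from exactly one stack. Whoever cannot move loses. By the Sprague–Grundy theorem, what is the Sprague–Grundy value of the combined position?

2

All stacks use S = {1, 2, 4, 6, 9}:
G(0) = 0
G(1) = mex{0} = 1
G(2) = mex{1,0} = 2
G(3) = mex{2,1} = 0
G(4) = mex{0,2,0} = 1
G(5) = mex{1,0,1} = 2
G(6) = mex{2,1,2,0} = 3
G(7) = mex{3,2,0,1} = 4
G(8) = mex{4,3,1,2} = 0
G(9) = mex{0,4,2,0,0} = 1
G(10) = mex{1,0,3,1,1} = 2
G(11) = mex{2,1,4,2,2} = 0
G(12) = mex{0,2,0,3,0} = 1
G(13) = mex{1,0,1,4,1} = 2
G(14) = mex{2,1,2,0,2} = 3
G(15) = mex{3,2,0,1,3} = 4
G(16) = mex{4,3,1,2,4} = 0
G(17) = mex{0,4,2,0,0} = 1
G(18) = mex{1,0,3,1,1} = 2
G(19) = mex{2,1,4,2,2} = 0
G(20) = mex{0,2,0,3,0} = 1
G(21) = mex{1,0,1,4,1} = 2
G(22) = mex{2,1,2,0,2} = 3
G(23) = mex{3,2,0,1,3} = 4
G(24) = mex{4,3,1,2,4} = 0
Stack A: G(24) = 0.
Stack B: G(13) = 2.
Combined Grundy value = 0 ⊕ 2 = 2.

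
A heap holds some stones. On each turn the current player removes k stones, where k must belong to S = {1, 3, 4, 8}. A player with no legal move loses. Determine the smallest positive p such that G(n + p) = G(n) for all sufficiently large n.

7

n :  0  1  2  3  4  5  6  7  8  9 10 11 12 13 14 15 16
G :  0  1  0  1  2  3  2  0  1  0  1  2  3  2  0  1  0
G(n+7) = G(n) holds for n = 0,…,7 (a full window of length max(S) = 8), so the sequence is purely periodic with period 7.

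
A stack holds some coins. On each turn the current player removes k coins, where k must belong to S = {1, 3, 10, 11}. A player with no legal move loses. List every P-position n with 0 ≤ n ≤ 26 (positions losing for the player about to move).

0, 2, 4, 6, 8, 20, 22, 24, 26

G(0) = 0
G(1) = mex{0} = 1
G(2) = mex{1} = 0
G(3) = mex{0,0} = 1
G(4) = mex{1,1} = 0
G(5) = mex{0,0} = 1
G(6) = mex{1,1} = 0
G(7) = mex{0,0} = 1
G(8) = mex{1,1} = 0
G(9) = mex{0,0} = 1
G(10) = mex{1,1,0} = 2
G(11) = mex{2,0,1,0} = 3
G(12) = mex{3,1,0,1} = 2
G(13) = mex{2,2,1,0} = 3
G(14) = mex{3,3,0,1} = 2
G(15) = mex{2,2,1,0} = 3
G(16) = mex{3,3,0,1} = 2
G(17) = mex{2,2,1,0} = 3
G(18) = mex{3,3,0,1} = 2
G(19) = mex{2,2,1,0} = 3
G(20) = mex{3,3,2,1} = 0
G(21) = mex{0,2,3,2} = 1
G(22) = mex{1,3,2,3} = 0
G(23) = mex{0,0,3,2} = 1
G(24) = mex{1,1,2,3} = 0
G(25) = mex{0,0,3,2} = 1
G(26) = mex{1,1,2,3} = 0
P-positions are exactly the n with G(n) = 0.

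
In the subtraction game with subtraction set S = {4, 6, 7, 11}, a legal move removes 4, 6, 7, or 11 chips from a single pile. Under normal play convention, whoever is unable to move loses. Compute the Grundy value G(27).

n :  0  1  2  3  4  5  6  7  8  9 10 11 12 13 14 15 16 17 18 19 20 21 22 23 24 25 26 27
G :  0  0  0  0  1  1  1  1  2  2  2  2  3  3  3  0  0  0  0  1  1  1  1  2  2  2  2  3

3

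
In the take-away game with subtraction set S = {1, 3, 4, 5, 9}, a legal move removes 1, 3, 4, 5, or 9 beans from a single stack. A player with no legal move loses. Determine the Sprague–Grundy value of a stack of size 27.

G(0) = 0
G(1) = mex{0} = 1
G(2) = mex{1} = 0
G(3) = mex{0,0} = 1
G(4) = mex{1,1,0} = 2
G(5) = mex{2,0,1,0} = 3
G(6) = mex{3,1,0,1} = 2
G(7) = mex{2,2,1,0} = 3
G(8) = mex{3,3,2,1} = 0
G(9) = mex{0,2,3,2,0} = 1
G(10) = mex{1,3,2,3,1} = 0
G(11) = mex{0,0,3,2,0} = 1
G(12) = mex{1,1,0,3,1} = 2
G(13) = mex{2,0,1,0,2} = 3
G(14) = mex{3,1,0,1,3} = 2
G(15) = mex{2,2,1,0,2} = 3
G(16) = mex{3,3,2,1,3} = 0
G(17) = mex{0,2,3,2,0} = 1
G(18) = mex{1,3,2,3,1} = 0
G(19) = mex{0,0,3,2,0} = 1
G(20) = mex{1,1,0,3,1} = 2
G(21) = mex{2,0,1,0,2} = 3
G(22) = mex{3,1,0,1,3} = 2
G(23) = mex{2,2,1,0,2} = 3
G(24) = mex{3,3,2,1,3} = 0
G(25) = mex{0,2,3,2,0} = 1
G(26) = mex{1,3,2,3,1} = 0
G(27) = mex{0,0,3,2,0} = 1

1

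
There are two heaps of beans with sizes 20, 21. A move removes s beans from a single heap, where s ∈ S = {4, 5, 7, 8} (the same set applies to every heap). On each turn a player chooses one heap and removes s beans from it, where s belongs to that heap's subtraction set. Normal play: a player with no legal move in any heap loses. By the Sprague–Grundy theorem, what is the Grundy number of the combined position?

All heaps use S = {4, 5, 7, 8}:
n :  0  1  2  3  4  5  6  7  8  9 10 11 12 13 14 15 16 17 18 19 20 21
G :  0  0  0  0  1  1  1  1  2  2  2  2  0  0  0  0  1  1  1  1  2  2
Heap A: G(20) = 2.
Heap B: G(21) = 2.
Combined Grundy value = 2 ⊕ 2 = 0.

0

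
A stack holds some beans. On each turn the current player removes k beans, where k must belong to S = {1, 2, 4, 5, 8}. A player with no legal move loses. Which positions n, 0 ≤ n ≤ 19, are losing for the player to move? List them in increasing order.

n :  0  1  2  3  4  5  6  7  8  9 10 11 12 13 14 15 16 17 18 19
G :  0  1  2  0  1  2  0  1  2  0  1  2  0  1  2  0  1  2  0  1
P-positions are exactly the n with G(n) = 0.

0, 3, 6, 9, 12, 15, 18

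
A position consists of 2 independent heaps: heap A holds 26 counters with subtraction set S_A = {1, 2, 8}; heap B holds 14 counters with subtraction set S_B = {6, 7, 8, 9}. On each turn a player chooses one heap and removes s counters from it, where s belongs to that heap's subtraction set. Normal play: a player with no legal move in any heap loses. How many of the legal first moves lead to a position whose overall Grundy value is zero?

0

Heap A, S = {1, 2, 8}:
n :  0  1  2  3  4  5  6  7  8  9 10 11 12 13 14 15 16 17 18 19 20 21 22 23 24 25 26
G :  0  1  2  0  1  2  0  1  2  0  1  2  0  1  2  0  1  2  0  1  2  0  1  2  0  1  2
G_A(26) = 2.
Heap B, S = {6, 7, 8, 9}:
G(0) = 0
G(1) = mex{} = 0
G(2) = mex{} = 0
G(3) = mex{} = 0
G(4) = mex{} = 0
G(5) = mex{} = 0
G(6) = mex{0} = 1
G(7) = mex{0,0} = 1
G(8) = mex{0,0,0} = 1
G(9) = mex{0,0,0,0} = 1
G(10) = mex{0,0,0,0} = 1
G(11) = mex{0,0,0,0} = 1
G(12) = mex{1,0,0,0} = 2
G(13) = mex{1,1,0,0} = 2
G(14) = mex{1,1,1,0} = 2
G_B(14) = 2.
Combined Grundy value = 2 ⊕ 2 = 0.
A winning move leaves total XOR = 0, i.e. changes one component's Grundy value g to g ⊕ X where X is the current total.
Heap A: target g' = 2⊕0 = 2, but every legal move changes the Grundy value (mex property), so 0 moves.
Heap B: target g' = 2⊕0 = 2, but every legal move changes the Grundy value (mex property), so 0 moves.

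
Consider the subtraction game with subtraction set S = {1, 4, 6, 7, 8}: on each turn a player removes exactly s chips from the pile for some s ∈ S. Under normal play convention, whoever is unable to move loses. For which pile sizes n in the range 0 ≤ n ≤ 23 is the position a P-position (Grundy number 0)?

G(0) = 0
G(1) = mex{0} = 1
G(2) = mex{1} = 0
G(3) = mex{0} = 1
G(4) = mex{1,0} = 2
G(5) = mex{2,1} = 0
G(6) = mex{0,0,0} = 1
G(7) = mex{1,1,1,0} = 2
G(8) = mex{2,2,0,1,0} = 3
G(9) = mex{3,0,1,0,1} = 2
G(10) = mex{2,1,2,1,0} = 3
G(11) = mex{3,2,0,2,1} = 4
G(12) = mex{4,3,1,0,2} = 5
G(13) = mex{5,2,2,1,0} = 3
G(14) = mex{3,3,3,2,1} = 0
G(15) = mex{0,4,2,3,2} = 1
G(16) = mex{1,5,3,2,3} = 0
G(17) = mex{0,3,4,3,2} = 1
G(18) = mex{1,0,5,4,3} = 2
G(19) = mex{2,1,3,5,4} = 0
G(20) = mex{0,0,0,3,5} = 1
G(21) = mex{1,1,1,0,3} = 2
G(22) = mex{2,2,0,1,0} = 3
G(23) = mex{3,0,1,0,1} = 2
P-positions are exactly the n with G(n) = 0.

0, 2, 5, 14, 16, 19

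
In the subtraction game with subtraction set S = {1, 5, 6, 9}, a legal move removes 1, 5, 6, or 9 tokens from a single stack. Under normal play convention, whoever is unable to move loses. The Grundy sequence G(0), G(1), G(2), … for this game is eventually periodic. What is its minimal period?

G(0) = 0
G(1) = mex{0} = 1
G(2) = mex{1} = 0
G(3) = mex{0} = 1
G(4) = mex{1} = 0
G(5) = mex{0,0} = 1
G(6) = mex{1,1,0} = 2
G(7) = mex{2,0,1} = 3
G(8) = mex{3,1,0} = 2
G(9) = mex{2,0,1,0} = 3
G(10) = mex{3,1,0,1} = 2
G(11) = mex{2,2,1,0} = 3
G(12) = mex{3,3,2,1} = 0
G(13) = mex{0,2,3,0} = 1
G(14) = mex{1,3,2,1} = 0
G(15) = mex{0,2,3,2} = 1
G(16) = mex{1,3,2,3} = 0
G(17) = mex{0,0,3,2} = 1
G(18) = mex{1,1,0,3} = 2
G(19) = mex{2,0,1,2} = 3
G(20) = mex{3,1,0,3} = 2
G(21) = mex{2,0,1,0} = 3
G(22) = mex{3,1,0,1} = 2
G(23) = mex{2,2,1,0} = 3
G(24) = mex{3,3,2,1} = 0
G(25) = mex{0,2,3,0} = 1
G(n+12) = G(n) holds for n = 0,…,8 (a full window of length max(S) = 9), so the sequence is purely periodic with period 12.

12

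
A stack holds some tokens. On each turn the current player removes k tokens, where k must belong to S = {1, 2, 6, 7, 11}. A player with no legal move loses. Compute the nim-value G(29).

G(0) = 0
G(1) = mex{0} = 1
G(2) = mex{1,0} = 2
G(3) = mex{2,1} = 0
G(4) = mex{0,2} = 1
G(5) = mex{1,0} = 2
G(6) = mex{2,1,0} = 3
G(7) = mex{3,2,1,0} = 4
G(8) = mex{4,3,2,1} = 0
G(9) = mex{0,4,0,2} = 1
G(10) = mex{1,0,1,0} = 2
G(11) = mex{2,1,2,1,0} = 3
G(12) = mex{3,2,3,2,1} = 0
G(13) = mex{0,3,4,3,2} = 1
G(14) = mex{1,0,0,4,0} = 2
G(15) = mex{2,1,1,0,1} = 3
G(16) = mex{3,2,2,1,2} = 0
G(17) = mex{0,3,3,2,3} = 1
G(18) = mex{1,0,0,3,4} = 2
G(19) = mex{2,1,1,0,0} = 3
G(20) = mex{3,2,2,1,1} = 0
G(21) = mex{0,3,3,2,2} = 1
G(22) = mex{1,0,0,3,3} = 2
G(23) = mex{2,1,1,0,0} = 3
G(24) = mex{3,2,2,1,1} = 0
G(25) = mex{0,3,3,2,2} = 1
G(26) = mex{1,0,0,3,3} = 2
G(27) = mex{2,1,1,0,0} = 3
G(28) = mex{3,2,2,1,1} = 0
G(29) = mex{0,3,3,2,2} = 1

1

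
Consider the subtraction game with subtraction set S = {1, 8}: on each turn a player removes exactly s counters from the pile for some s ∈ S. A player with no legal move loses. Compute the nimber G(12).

n :  0  1  2  3  4  5  6  7  8  9 10 11 12
G :  0  1  0  1  0  1  0  1  2  0  1  0  1

1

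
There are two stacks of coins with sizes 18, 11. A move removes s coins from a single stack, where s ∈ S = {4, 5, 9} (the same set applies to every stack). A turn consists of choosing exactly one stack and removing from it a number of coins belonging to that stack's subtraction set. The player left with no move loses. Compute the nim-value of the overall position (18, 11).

All stacks use S = {4, 5, 9}:
G(0) = 0
G(1) = mex{} = 0
G(2) = mex{} = 0
G(3) = mex{} = 0
G(4) = mex{0} = 1
G(5) = mex{0,0} = 1
G(6) = mex{0,0} = 1
G(7) = mex{0,0} = 1
G(8) = mex{1,0} = 2
G(9) = mex{1,1,0} = 2
G(10) = mex{1,1,0} = 2
G(11) = mex{1,1,0} = 2
G(12) = mex{2,1,0} = 3
G(13) = mex{2,2,1} = 0
G(14) = mex{2,2,1} = 0
G(15) = mex{2,2,1} = 0
G(16) = mex{3,2,1} = 0
G(17) = mex{0,3,2} = 1
G(18) = mex{0,0,2} = 1
Stack A: G(18) = 1.
Stack B: G(11) = 2.
Combined Grundy value = 1 ⊕ 2 = 3.

3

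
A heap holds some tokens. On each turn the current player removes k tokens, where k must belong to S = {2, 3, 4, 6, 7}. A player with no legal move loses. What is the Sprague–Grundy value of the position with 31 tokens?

n :  0  1  2  3  4  5  6  7  8  9 10 11 12 13 14 15 16 17 18 19 20 21 22 23 24 25 26 27 28 29 30 31
G :  0  0  1  1  2  2  3  3  4  0  0  1  1  2  2  3  3  4  0  0  1  1  2  2  3  3  4  0  0  1  1  2

2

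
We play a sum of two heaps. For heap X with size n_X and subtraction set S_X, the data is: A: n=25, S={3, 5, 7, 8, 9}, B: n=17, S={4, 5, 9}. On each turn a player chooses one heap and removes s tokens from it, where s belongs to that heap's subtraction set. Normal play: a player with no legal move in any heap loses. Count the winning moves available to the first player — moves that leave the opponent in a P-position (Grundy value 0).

3

Heap A, S = {3, 5, 7, 8, 9}:
G(0) = 0
G(1) = mex{} = 0
G(2) = mex{} = 0
G(3) = mex{0} = 1
G(4) = mex{0} = 1
G(5) = mex{0,0} = 1
G(6) = mex{1,0} = 2
G(7) = mex{1,0,0} = 2
G(8) = mex{1,1,0,0} = 2
G(9) = mex{2,1,0,0,0} = 3
G(10) = mex{2,1,1,0,0} = 3
G(11) = mex{2,2,1,1,0} = 3
G(12) = mex{3,2,1,1,1} = 0
G(13) = mex{3,2,2,1,1} = 0
G(14) = mex{3,3,2,2,1} = 0
G(15) = mex{0,3,2,2,2} = 1
G(16) = mex{0,3,3,2,2} = 1
G(17) = mex{0,0,3,3,2} = 1
G(18) = mex{1,0,3,3,3} = 2
G(19) = mex{1,0,0,3,3} = 2
G(20) = mex{1,1,0,0,3} = 2
G(21) = mex{2,1,0,0,0} = 3
G(22) = mex{2,1,1,0,0} = 3
G(23) = mex{2,2,1,1,0} = 3
G(24) = mex{3,2,1,1,1} = 0
G(25) = mex{3,2,2,1,1} = 0
G_A(25) = 0.
Heap B, S = {4, 5, 9}:
n :  0  1  2  3  4  5  6  7  8  9 10 11 12 13 14 15 16 17
G :  0  0  0  0  1  1  1  1  2  2  2  2  3  0  0  0  0  1
G_B(17) = 1.
Combined Grundy value = 0 ⊕ 1 = 1.
A winning move leaves total XOR = 0, i.e. changes one component's Grundy value g to g ⊕ X where X is the current total.
Heap A: need g' = 0⊕1 = 1. Options: 25−3→G=3, 25−5→G=2, 25−7→G=2, 25−8→G=1, 25−9→G=1. Hits: 2.
Heap B: need g' = 1⊕1 = 0. Options: 17−4→G=0, 17−5→G=3, 17−9→G=2. Hits: 1.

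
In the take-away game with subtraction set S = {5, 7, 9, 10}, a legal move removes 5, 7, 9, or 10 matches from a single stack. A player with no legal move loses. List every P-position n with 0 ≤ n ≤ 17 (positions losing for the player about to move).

n :  0  1  2  3  4  5  6  7  8  9 10 11 12 13 14 15 16 17
G :  0  0  0  0  0  1  1  1  1  1  2  2  2  2  2  0  0  0
P-positions are exactly the n with G(n) = 0.

0, 1, 2, 3, 4, 15, 16, 17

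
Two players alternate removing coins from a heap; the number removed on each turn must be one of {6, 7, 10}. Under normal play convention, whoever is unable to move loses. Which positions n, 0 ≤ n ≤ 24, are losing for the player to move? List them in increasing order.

n :  0  1  2  3  4  5  6  7  8  9 10 11 12 13 14 15 16 17 18 19 20 21 22 23 24
G :  0  0  0  0  0  0  1  1  1  1  1  1  2  2  2  2  0  0  0  0  0  0  1  1  1
P-positions are exactly the n with G(n) = 0.

0, 1, 2, 3, 4, 5, 16, 17, 18, 19, 20, 21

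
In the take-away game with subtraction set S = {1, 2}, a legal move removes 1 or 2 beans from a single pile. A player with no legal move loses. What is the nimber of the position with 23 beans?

n :  0  1  2  3  4  5  6  7  8  9 10 11 12 13 14 15 16 17 18 19 20 21 22 23
G :  0  1  2  0  1  2  0  1  2  0  1  2  0  1  2  0  1  2  0  1  2  0  1  2

2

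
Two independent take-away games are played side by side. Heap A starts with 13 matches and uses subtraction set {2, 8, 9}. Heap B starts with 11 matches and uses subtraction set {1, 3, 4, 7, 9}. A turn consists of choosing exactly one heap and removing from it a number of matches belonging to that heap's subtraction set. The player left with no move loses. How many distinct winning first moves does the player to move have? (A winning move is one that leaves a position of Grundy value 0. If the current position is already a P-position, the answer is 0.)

Heap A, S = {2, 8, 9}:
n :  0  1  2  3  4  5  6  7  8  9 10 11 12 13
G :  0  0  1  1  0  0  1  1  2  2  3  0  2  1
G_A(13) = 1.
Heap B, S = {1, 3, 4, 7, 9}:
n :  0  1  2  3  4  5  6  7  8  9 10 11
G :  0  1  0  1  2  3  2  3  0  1  0  1
G_B(11) = 1.
Combined Grundy value = 1 ⊕ 1 = 0.
A winning move leaves total XOR = 0, i.e. changes one component's Grundy value g to g ⊕ X where X is the current total.
Heap A: target g' = 1⊕0 = 1, but every legal move changes the Grundy value (mex property), so 0 moves.
Heap B: target g' = 1⊕0 = 1, but every legal move changes the Grundy value (mex property), so 0 moves.

0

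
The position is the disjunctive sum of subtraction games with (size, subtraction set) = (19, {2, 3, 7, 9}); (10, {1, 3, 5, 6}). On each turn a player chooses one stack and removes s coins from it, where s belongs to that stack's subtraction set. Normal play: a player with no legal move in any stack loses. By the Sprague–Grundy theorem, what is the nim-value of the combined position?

3

Stack A, S = {2, 3, 7, 9}:
G(0) = 0
G(1) = mex{} = 0
G(2) = mex{0} = 1
G(3) = mex{0,0} = 1
G(4) = mex{1,0} = 2
G(5) = mex{1,1} = 0
G(6) = mex{2,1} = 0
G(7) = mex{0,2,0} = 1
G(8) = mex{0,0,0} = 1
G(9) = mex{1,0,1,0} = 2
G(10) = mex{1,1,1,0} = 2
G(11) = mex{2,1,2,1} = 0
G(12) = mex{2,2,0,1} = 3
G(13) = mex{0,2,0,2} = 1
G(14) = mex{3,0,1,0} = 2
G(15) = mex{1,3,1,0} = 2
G(16) = mex{2,1,2,1} = 0
G(17) = mex{2,2,2,1} = 0
G(18) = mex{0,2,0,2} = 1
G(19) = mex{0,0,3,2} = 1
G_A(19) = 1.
Stack B, S = {1, 3, 5, 6}:
G(0) = 0
G(1) = mex{0} = 1
G(2) = mex{1} = 0
G(3) = mex{0,0} = 1
G(4) = mex{1,1} = 0
G(5) = mex{0,0,0} = 1
G(6) = mex{1,1,1,0} = 2
G(7) = mex{2,0,0,1} = 3
G(8) = mex{3,1,1,0} = 2
G(9) = mex{2,2,0,1} = 3
G(10) = mex{3,3,1,0} = 2
G_B(10) = 2.
Combined Grundy value = 1 ⊕ 2 = 3.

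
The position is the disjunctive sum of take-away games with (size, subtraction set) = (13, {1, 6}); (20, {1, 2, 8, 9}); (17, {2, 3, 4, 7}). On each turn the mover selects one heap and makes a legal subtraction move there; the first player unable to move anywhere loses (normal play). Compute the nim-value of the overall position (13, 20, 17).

Heap A, S = {1, 6}:
n :  0  1  2  3  4  5  6  7  8  9 10 11 12 13
G :  0  1  0  1  0  1  2  0  1  0  1  0  1  2
G_A(13) = 2.
Heap B, S = {1, 2, 8, 9}:
n :  0  1  2  3  4  5  6  7  8  9 10 11 12 13 14 15 16 17 18 19 20
G :  0  1  2  0  1  2  0  1  2  3  0  1  2  0  1  2  0  1  2  3  0
G_B(20) = 0.
Heap C, S = {2, 3, 4, 7}:
G(0) = 0
G(1) = mex{} = 0
G(2) = mex{0} = 1
G(3) = mex{0,0} = 1
G(4) = mex{1,0,0} = 2
G(5) = mex{1,1,0} = 2
G(6) = mex{2,1,1} = 0
G(7) = mex{2,2,1,0} = 3
G(8) = mex{0,2,2,0} = 1
G(9) = mex{3,0,2,1} = 4
G(10) = mex{1,3,0,1} = 2
G(11) = mex{4,1,3,2} = 0
G(12) = mex{2,4,1,2} = 0
G(13) = mex{0,2,4,0} = 1
G(14) = mex{0,0,2,3} = 1
G(15) = mex{1,0,0,1} = 2
G(16) = mex{1,1,0,4} = 2
G(17) = mex{2,1,1,2} = 0
G_C(17) = 0.
Combined Grundy value = 2 ⊕ 0 ⊕ 0 = 2.

2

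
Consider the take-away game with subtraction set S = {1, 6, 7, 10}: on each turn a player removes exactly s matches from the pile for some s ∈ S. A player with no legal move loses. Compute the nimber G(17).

n :  0  1  2  3  4  5  6  7  8  9 10 11 12 13 14 15 16 17
G :  0  1  0  1  0  1  2  3  2  3  2  3  4  0  1  0  1  0

0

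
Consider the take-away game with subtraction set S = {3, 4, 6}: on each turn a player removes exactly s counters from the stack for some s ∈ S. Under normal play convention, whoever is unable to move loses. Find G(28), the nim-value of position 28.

0

G(0) = 0
G(1) = mex{} = 0
G(2) = mex{} = 0
G(3) = mex{0} = 1
G(4) = mex{0,0} = 1
G(5) = mex{0,0} = 1
G(6) = mex{1,0,0} = 2
G(7) = mex{1,1,0} = 2
G(8) = mex{1,1,0} = 2
G(9) = mex{2,1,1} = 0
G(10) = mex{2,2,1} = 0
G(11) = mex{2,2,1} = 0
G(12) = mex{0,2,2} = 1
G(13) = mex{0,0,2} = 1
G(14) = mex{0,0,2} = 1
G(15) = mex{1,0,0} = 2
G(16) = mex{1,1,0} = 2
G(17) = mex{1,1,0} = 2
G(18) = mex{2,1,1} = 0
G(19) = mex{2,2,1} = 0
G(20) = mex{2,2,1} = 0
G(21) = mex{0,2,2} = 1
G(22) = mex{0,0,2} = 1
G(23) = mex{0,0,2} = 1
G(24) = mex{1,0,0} = 2
G(25) = mex{1,1,0} = 2
G(26) = mex{1,1,0} = 2
G(27) = mex{2,1,1} = 0
G(28) = mex{2,2,1} = 0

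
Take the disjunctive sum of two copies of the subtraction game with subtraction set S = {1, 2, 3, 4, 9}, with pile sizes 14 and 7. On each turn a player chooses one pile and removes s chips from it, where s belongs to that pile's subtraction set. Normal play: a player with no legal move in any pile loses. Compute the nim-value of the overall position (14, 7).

All piles use S = {1, 2, 3, 4, 9}:
G(0) = 0
G(1) = mex{0} = 1
G(2) = mex{1,0} = 2
G(3) = mex{2,1,0} = 3
G(4) = mex{3,2,1,0} = 4
G(5) = mex{4,3,2,1} = 0
G(6) = mex{0,4,3,2} = 1
G(7) = mex{1,0,4,3} = 2
G(8) = mex{2,1,0,4} = 3
G(9) = mex{3,2,1,0,0} = 4
G(10) = mex{4,3,2,1,1} = 0
G(11) = mex{0,4,3,2,2} = 1
G(12) = mex{1,0,4,3,3} = 2
G(13) = mex{2,1,0,4,4} = 3
G(14) = mex{3,2,1,0,0} = 4
Pile A: G(14) = 4.
Pile B: G(7) = 2.
Combined Grundy value = 4 ⊕ 2 = 6.

6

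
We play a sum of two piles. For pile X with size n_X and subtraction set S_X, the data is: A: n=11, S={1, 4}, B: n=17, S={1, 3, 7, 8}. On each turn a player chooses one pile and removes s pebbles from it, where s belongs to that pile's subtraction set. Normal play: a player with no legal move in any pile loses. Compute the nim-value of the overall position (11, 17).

1

Pile A, S = {1, 4}:
n :  0  1  2  3  4  5  6  7  8  9 10 11
G :  0  1  0  1  2  0  1  0  1  2  0  1
G_A(11) = 1.
Pile B, S = {1, 3, 7, 8}:
G(0) = 0
G(1) = mex{0} = 1
G(2) = mex{1} = 0
G(3) = mex{0,0} = 1
G(4) = mex{1,1} = 0
G(5) = mex{0,0} = 1
G(6) = mex{1,1} = 0
G(7) = mex{0,0,0} = 1
G(8) = mex{1,1,1,0} = 2
G(9) = mex{2,0,0,1} = 3
G(10) = mex{3,1,1,0} = 2
G(11) = mex{2,2,0,1} = 3
G(12) = mex{3,3,1,0} = 2
G(13) = mex{2,2,0,1} = 3
G(14) = mex{3,3,1,0} = 2
G(15) = mex{2,2,2,1} = 0
G(16) = mex{0,3,3,2} = 1
G(17) = mex{1,2,2,3} = 0
G_B(17) = 0.
Combined Grundy value = 1 ⊕ 0 = 1.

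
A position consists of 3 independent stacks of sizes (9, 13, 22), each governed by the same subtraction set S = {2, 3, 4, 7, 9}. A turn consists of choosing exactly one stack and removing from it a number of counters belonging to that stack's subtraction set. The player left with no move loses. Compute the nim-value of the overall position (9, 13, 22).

5

All stacks use S = {2, 3, 4, 7, 9}:
n :  0  1  2  3  4  5  6  7  8  9 10 11 12 13 14 15 16 17 18 19 20 21 22
G :  0  0  1  1  2  2  0  3  1  4  2  0  0  1  1  2  2  0  3  1  4  2  0
Stack A: G(9) = 4.
Stack B: G(13) = 1.
Stack C: G(22) = 0.
Combined Grundy value = 4 ⊕ 1 ⊕ 0 = 5.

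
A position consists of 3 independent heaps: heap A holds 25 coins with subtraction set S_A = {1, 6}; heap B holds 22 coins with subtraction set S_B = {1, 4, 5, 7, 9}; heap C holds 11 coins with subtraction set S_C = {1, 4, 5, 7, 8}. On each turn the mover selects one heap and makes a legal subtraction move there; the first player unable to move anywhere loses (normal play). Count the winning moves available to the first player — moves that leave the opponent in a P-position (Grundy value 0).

3

Heap A, S = {1, 6}:
n :  0  1  2  3  4  5  6  7  8  9 10 11 12 13 14 15 16 17 18 19 20 21 22 23 24 25
G :  0  1  0  1  0  1  2  0  1  0  1  0  1  2  0  1  0  1  0  1  2  0  1  0  1  0
G_A(25) = 0.
Heap B, S = {1, 4, 5, 7, 9}:
G(0) = 0
G(1) = mex{0} = 1
G(2) = mex{1} = 0
G(3) = mex{0} = 1
G(4) = mex{1,0} = 2
G(5) = mex{2,1,0} = 3
G(6) = mex{3,0,1} = 2
G(7) = mex{2,1,0,0} = 3
G(8) = mex{3,2,1,1} = 0
G(9) = mex{0,3,2,0,0} = 1
G(10) = mex{1,2,3,1,1} = 0
G(11) = mex{0,3,2,2,0} = 1
G(12) = mex{1,0,3,3,1} = 2
G(13) = mex{2,1,0,2,2} = 3
G(14) = mex{3,0,1,3,3} = 2
G(15) = mex{2,1,0,0,2} = 3
G(16) = mex{3,2,1,1,3} = 0
G(17) = mex{0,3,2,0,0} = 1
G(18) = mex{1,2,3,1,1} = 0
G(19) = mex{0,3,2,2,0} = 1
G(20) = mex{1,0,3,3,1} = 2
G(21) = mex{2,1,0,2,2} = 3
G(22) = mex{3,0,1,3,3} = 2
G_B(22) = 2.
Heap C, S = {1, 4, 5, 7, 8}:
G(0) = 0
G(1) = mex{0} = 1
G(2) = mex{1} = 0
G(3) = mex{0} = 1
G(4) = mex{1,0} = 2
G(5) = mex{2,1,0} = 3
G(6) = mex{3,0,1} = 2
G(7) = mex{2,1,0,0} = 3
G(8) = mex{3,2,1,1,0} = 4
G(9) = mex{4,3,2,0,1} = 5
G(10) = mex{5,2,3,1,0} = 4
G(11) = mex{4,3,2,2,1} = 0
G_C(11) = 0.
Combined Grundy value = 0 ⊕ 2 ⊕ 0 = 2.
A winning move leaves total XOR = 0, i.e. changes one component's Grundy value g to g ⊕ X where X is the current total.
Heap A: need g' = 0⊕2 = 2. Options: 25−1→G=1, 25−6→G=1. Hits: 0.
Heap B: need g' = 2⊕2 = 0. Options: 22−1→G=3, 22−4→G=0, 22−5→G=1, 22−7→G=3, 22−9→G=3. Hits: 1.
Heap C: need g' = 0⊕2 = 2. Options: 11−1→G=4, 11−4→G=3, 11−5→G=2, 11−7→G=2, 11−8→G=1. Hits: 2.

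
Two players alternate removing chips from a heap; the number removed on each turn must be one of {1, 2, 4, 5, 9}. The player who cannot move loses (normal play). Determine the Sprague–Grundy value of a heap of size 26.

0

G(0) = 0
G(1) = mex{0} = 1
G(2) = mex{1,0} = 2
G(3) = mex{2,1} = 0
G(4) = mex{0,2,0} = 1
G(5) = mex{1,0,1,0} = 2
G(6) = mex{2,1,2,1} = 0
G(7) = mex{0,2,0,2} = 1
G(8) = mex{1,0,1,0} = 2
G(9) = mex{2,1,2,1,0} = 3
G(10) = mex{3,2,0,2,1} = 4
G(11) = mex{4,3,1,0,2} = 5
G(12) = mex{5,4,2,1,0} = 3
G(13) = mex{3,5,3,2,1} = 0
G(14) = mex{0,3,4,3,2} = 1
G(15) = mex{1,0,5,4,0} = 2
G(16) = mex{2,1,3,5,1} = 0
G(17) = mex{0,2,0,3,2} = 1
G(18) = mex{1,0,1,0,3} = 2
G(19) = mex{2,1,2,1,4} = 0
G(20) = mex{0,2,0,2,5} = 1
G(21) = mex{1,0,1,0,3} = 2
G(22) = mex{2,1,2,1,0} = 3
G(23) = mex{3,2,0,2,1} = 4
G(24) = mex{4,3,1,0,2} = 5
G(25) = mex{5,4,2,1,0} = 3
G(26) = mex{3,5,3,2,1} = 0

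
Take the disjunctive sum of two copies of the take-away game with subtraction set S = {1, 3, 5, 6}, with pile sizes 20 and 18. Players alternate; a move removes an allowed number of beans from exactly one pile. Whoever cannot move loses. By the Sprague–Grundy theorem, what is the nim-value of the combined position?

0

All piles use S = {1, 3, 5, 6}:
G(0) = 0
G(1) = mex{0} = 1
G(2) = mex{1} = 0
G(3) = mex{0,0} = 1
G(4) = mex{1,1} = 0
G(5) = mex{0,0,0} = 1
G(6) = mex{1,1,1,0} = 2
G(7) = mex{2,0,0,1} = 3
G(8) = mex{3,1,1,0} = 2
G(9) = mex{2,2,0,1} = 3
G(10) = mex{3,3,1,0} = 2
G(11) = mex{2,2,2,1} = 0
G(12) = mex{0,3,3,2} = 1
G(13) = mex{1,2,2,3} = 0
G(14) = mex{0,0,3,2} = 1
G(15) = mex{1,1,2,3} = 0
G(16) = mex{0,0,0,2} = 1
G(17) = mex{1,1,1,0} = 2
G(18) = mex{2,0,0,1} = 3
G(19) = mex{3,1,1,0} = 2
G(20) = mex{2,2,0,1} = 3
Pile A: G(20) = 3.
Pile B: G(18) = 3.
Combined Grundy value = 3 ⊕ 3 = 0.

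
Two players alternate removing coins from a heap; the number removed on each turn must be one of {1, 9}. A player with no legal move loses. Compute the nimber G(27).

n :  0  1  2  3  4  5  6  7  8  9 10 11 12 13 14 15 16 17 18 19 20 21 22 23 24 25 26 27
G :  0  1  0  1  0  1  0  1  0  1  0  1  0  1  0  1  0  1  0  1  0  1  0  1  0  1  0  1

1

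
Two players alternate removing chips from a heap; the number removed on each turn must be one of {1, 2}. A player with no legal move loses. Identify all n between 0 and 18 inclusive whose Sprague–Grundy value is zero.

G(0) = 0
G(1) = mex{0} = 1
G(2) = mex{1,0} = 2
G(3) = mex{2,1} = 0
G(4) = mex{0,2} = 1
G(5) = mex{1,0} = 2
G(6) = mex{2,1} = 0
G(7) = mex{0,2} = 1
G(8) = mex{1,0} = 2
G(9) = mex{2,1} = 0
G(10) = mex{0,2} = 1
G(11) = mex{1,0} = 2
G(12) = mex{2,1} = 0
G(13) = mex{0,2} = 1
G(14) = mex{1,0} = 2
G(15) = mex{2,1} = 0
G(16) = mex{0,2} = 1
G(17) = mex{1,0} = 2
G(18) = mex{2,1} = 0
P-positions are exactly the n with G(n) = 0.

0, 3, 6, 9, 12, 15, 18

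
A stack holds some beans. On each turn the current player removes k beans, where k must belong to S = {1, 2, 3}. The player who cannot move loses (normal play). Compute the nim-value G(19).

3

n :  0  1  2  3  4  5  6  7  8  9 10 11 12 13 14 15 16 17 18 19
G :  0  1  2  3  0  1  2  3  0  1  2  3  0  1  2  3  0  1  2  3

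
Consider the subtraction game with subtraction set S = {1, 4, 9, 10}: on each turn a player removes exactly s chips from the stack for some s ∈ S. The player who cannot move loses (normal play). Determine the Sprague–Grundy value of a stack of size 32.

1

n :  0  1  2  3  4  5  6  7  8  9 10 11 12 13 14 15 16 17 18 19 20 21 22 23 24 25 26 27 28 29 30 31 32
G :  0  1  0  1  2  0  1  0  1  2  3  2  3  0  1  3  2  3  0  1  0  1  2  3  2  0  1  2  3  2  3  0  1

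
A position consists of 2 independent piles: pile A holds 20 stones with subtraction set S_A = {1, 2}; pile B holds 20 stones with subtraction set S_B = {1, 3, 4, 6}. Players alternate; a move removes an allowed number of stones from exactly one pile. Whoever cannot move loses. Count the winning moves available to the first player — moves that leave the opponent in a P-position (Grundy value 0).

0

Pile A, S = {1, 2}:
n :  0  1  2  3  4  5  6  7  8  9 10 11 12 13 14 15 16 17 18 19 20
G :  0  1  2  0  1  2  0  1  2  0  1  2  0  1  2  0  1  2  0  1  2
G_A(20) = 2.
Pile B, S = {1, 3, 4, 6}:
n :  0  1  2  3  4  5  6  7  8  9 10 11 12 13 14 15 16 17 18 19 20
G :  0  1  0  1  2  3  2  0  1  0  1  2  3  2  0  1  0  1  2  3  2
G_B(20) = 2.
Combined Grundy value = 2 ⊕ 2 = 0.
A winning move leaves total XOR = 0, i.e. changes one component's Grundy value g to g ⊕ X where X is the current total.
Pile A: target g' = 2⊕0 = 2, but every legal move changes the Grundy value (mex property), so 0 moves.
Pile B: target g' = 2⊕0 = 2, but every legal move changes the Grundy value (mex property), so 0 moves.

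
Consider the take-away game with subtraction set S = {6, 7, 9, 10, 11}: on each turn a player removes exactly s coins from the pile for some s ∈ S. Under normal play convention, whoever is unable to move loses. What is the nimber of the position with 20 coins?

0

G(0) = 0
G(1) = mex{} = 0
G(2) = mex{} = 0
G(3) = mex{} = 0
G(4) = mex{} = 0
G(5) = mex{} = 0
G(6) = mex{0} = 1
G(7) = mex{0,0} = 1
G(8) = mex{0,0} = 1
G(9) = mex{0,0,0} = 1
G(10) = mex{0,0,0,0} = 1
G(11) = mex{0,0,0,0,0} = 1
G(12) = mex{1,0,0,0,0} = 2
G(13) = mex{1,1,0,0,0} = 2
G(14) = mex{1,1,0,0,0} = 2
G(15) = mex{1,1,1,0,0} = 2
G(16) = mex{1,1,1,1,0} = 2
G(17) = mex{1,1,1,1,1} = 0
G(18) = mex{2,1,1,1,1} = 0
G(19) = mex{2,2,1,1,1} = 0
G(20) = mex{2,2,1,1,1} = 0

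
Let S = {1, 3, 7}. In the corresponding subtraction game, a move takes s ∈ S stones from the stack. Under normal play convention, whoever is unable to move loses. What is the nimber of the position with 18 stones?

0

n :  0  1  2  3  4  5  6  7  8  9 10 11 12 13 14 15 16 17 18
G :  0  1  0  1  0  1  0  1  0  1  0  1  0  1  0  1  0  1  0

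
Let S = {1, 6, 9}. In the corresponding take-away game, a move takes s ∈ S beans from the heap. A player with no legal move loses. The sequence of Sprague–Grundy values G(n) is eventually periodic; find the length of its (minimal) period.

5

n :  0  1  2  3  4  5  6  7  8  9 10 11 12 13 14 15 16 17 18 19 20 21 22 23 24 25 26
G :  0  1  0  1  0  1  2  0  1  2  3  2  0  1  0  1  2  0  1  0  1  2  0  1  0  1  2
From n = 11 onward G(n+5) = G(n); since this holds over max(S) = 9 consecutive positions the period is 5 (pre-period 11).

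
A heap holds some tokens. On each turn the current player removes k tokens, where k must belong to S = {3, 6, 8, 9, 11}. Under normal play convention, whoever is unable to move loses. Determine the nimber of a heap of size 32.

G(0) = 0
G(1) = mex{} = 0
G(2) = mex{} = 0
G(3) = mex{0} = 1
G(4) = mex{0} = 1
G(5) = mex{0} = 1
G(6) = mex{1,0} = 2
G(7) = mex{1,0} = 2
G(8) = mex{1,0,0} = 2
G(9) = mex{2,1,0,0} = 3
G(10) = mex{2,1,0,0} = 3
G(11) = mex{2,1,1,0,0} = 3
G(12) = mex{3,2,1,1,0} = 4
G(13) = mex{3,2,1,1,0} = 4
G(14) = mex{3,2,2,1,1} = 0
G(15) = mex{4,3,2,2,1} = 0
G(16) = mex{4,3,2,2,1} = 0
G(17) = mex{0,3,3,2,2} = 1
G(18) = mex{0,4,3,3,2} = 1
G(19) = mex{0,4,3,3,2} = 1
G(20) = mex{1,0,4,3,3} = 2
G(21) = mex{1,0,4,4,3} = 2
G(22) = mex{1,0,0,4,3} = 2
G(23) = mex{2,1,0,0,4} = 3
G(24) = mex{2,1,0,0,4} = 3
G(25) = mex{2,1,1,0,0} = 3
G(26) = mex{3,2,1,1,0} = 4
G(27) = mex{3,2,1,1,0} = 4
G(28) = mex{3,2,2,1,1} = 0
G(29) = mex{4,3,2,2,1} = 0
G(30) = mex{4,3,2,2,1} = 0
G(31) = mex{0,3,3,2,2} = 1
G(32) = mex{0,4,3,3,2} = 1

1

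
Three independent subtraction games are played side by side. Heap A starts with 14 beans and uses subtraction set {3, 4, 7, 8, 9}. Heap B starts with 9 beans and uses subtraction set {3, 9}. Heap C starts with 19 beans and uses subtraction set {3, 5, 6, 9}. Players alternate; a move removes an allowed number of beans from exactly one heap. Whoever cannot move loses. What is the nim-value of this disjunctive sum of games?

Heap A, S = {3, 4, 7, 8, 9}:
G(0) = 0
G(1) = mex{} = 0
G(2) = mex{} = 0
G(3) = mex{0} = 1
G(4) = mex{0,0} = 1
G(5) = mex{0,0} = 1
G(6) = mex{1,0} = 2
G(7) = mex{1,1,0} = 2
G(8) = mex{1,1,0,0} = 2
G(9) = mex{2,1,0,0,0} = 3
G(10) = mex{2,2,1,0,0} = 3
G(11) = mex{2,2,1,1,0} = 3
G(12) = mex{3,2,1,1,1} = 0
G(13) = mex{3,3,2,1,1} = 0
G(14) = mex{3,3,2,2,1} = 0
G_A(14) = 0.
Heap B, S = {3, 9}:
n : 0 1 2 3 4 5 6 7 8 9
G : 0 0 0 1 1 1 0 0 0 1
G_B(9) = 1.
Heap C, S = {3, 5, 6, 9}:
n :  0  1  2  3  4  5  6  7  8  9 10 11 12 13 14 15 16 17 18 19
G :  0  0  0  1  1  1  2  2  2  3  3  3  0  0  0  1  1  1  2  2
G_C(19) = 2.
Combined Grundy value = 0 ⊕ 1 ⊕ 2 = 3.

3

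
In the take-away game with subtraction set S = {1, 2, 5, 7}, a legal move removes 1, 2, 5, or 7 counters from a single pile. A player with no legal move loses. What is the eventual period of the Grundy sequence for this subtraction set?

n :  0  1  2  3  4  5  6  7  8  9 10 11 12 13 14
G :  0  1  2  0  1  2  0  1  2  0  1  2  0  1  2
G(n+3) = G(n) holds for n = 0,…,6 (a full window of length max(S) = 7), so the sequence is purely periodic with period 3.

3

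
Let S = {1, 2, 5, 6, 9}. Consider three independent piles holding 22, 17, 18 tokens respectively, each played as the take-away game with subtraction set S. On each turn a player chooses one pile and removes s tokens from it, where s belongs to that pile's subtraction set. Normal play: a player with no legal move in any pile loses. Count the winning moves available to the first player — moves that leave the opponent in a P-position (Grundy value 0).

All piles use S = {1, 2, 5, 6, 9}:
n :  0  1  2  3  4  5  6  7  8  9 10 11 12 13 14 15 16 17 18 19 20 21 22
G :  0  1  2  0  1  2  3  0  1  2  0  1  2  3  0  1  2  0  1  2  3  0  1
Pile A: G(22) = 1.
Pile B: G(17) = 0.
Pile C: G(18) = 1.
Combined Grundy value = 1 ⊕ 0 ⊕ 1 = 0.
A winning move leaves total XOR = 0, i.e. changes one component's Grundy value g to g ⊕ X where X is the current total.
Pile A: target g' = 1⊕0 = 1, but every legal move changes the Grundy value (mex property), so 0 moves.
Pile B: target g' = 0⊕0 = 0, but every legal move changes the Grundy value (mex property), so 0 moves.
Pile C: target g' = 1⊕0 = 1, but every legal move changes the Grundy value (mex property), so 0 moves.

0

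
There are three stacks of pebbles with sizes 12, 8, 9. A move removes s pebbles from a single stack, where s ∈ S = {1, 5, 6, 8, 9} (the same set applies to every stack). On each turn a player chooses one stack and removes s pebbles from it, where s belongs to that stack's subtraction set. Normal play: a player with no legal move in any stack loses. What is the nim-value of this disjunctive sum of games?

5

All stacks use S = {1, 5, 6, 8, 9}:
n :  0  1  2  3  4  5  6  7  8  9 10 11 12
G :  0  1  0  1  0  1  2  3  2  3  2  3  4
Stack A: G(12) = 4.
Stack B: G(8) = 2.
Stack C: G(9) = 3.
Combined Grundy value = 4 ⊕ 2 ⊕ 3 = 5.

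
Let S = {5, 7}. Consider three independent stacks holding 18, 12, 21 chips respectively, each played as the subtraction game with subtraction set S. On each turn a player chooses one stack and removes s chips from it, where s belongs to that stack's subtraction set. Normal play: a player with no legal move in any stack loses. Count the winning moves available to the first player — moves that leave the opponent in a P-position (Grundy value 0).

All stacks use S = {5, 7}:
n :  0  1  2  3  4  5  6  7  8  9 10 11 12 13 14 15 16 17 18 19 20 21
G :  0  0  0  0  0  1  1  1  1  1  2  2  0  0  0  0  0  1  1  1  1  1
Stack A: G(18) = 1.
Stack B: G(12) = 0.
Stack C: G(21) = 1.
Combined Grundy value = 1 ⊕ 0 ⊕ 1 = 0.
A winning move leaves total XOR = 0, i.e. changes one component's Grundy value g to g ⊕ X where X is the current total.
Stack A: target g' = 1⊕0 = 1, but every legal move changes the Grundy value (mex property), so 0 moves.
Stack B: target g' = 0⊕0 = 0, but every legal move changes the Grundy value (mex property), so 0 moves.
Stack C: target g' = 1⊕0 = 1, but every legal move changes the Grundy value (mex property), so 0 moves.

0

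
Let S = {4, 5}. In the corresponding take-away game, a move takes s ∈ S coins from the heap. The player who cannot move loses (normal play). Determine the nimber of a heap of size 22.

G(0) = 0
G(1) = mex{} = 0
G(2) = mex{} = 0
G(3) = mex{} = 0
G(4) = mex{0} = 1
G(5) = mex{0,0} = 1
G(6) = mex{0,0} = 1
G(7) = mex{0,0} = 1
G(8) = mex{1,0} = 2
G(9) = mex{1,1} = 0
G(10) = mex{1,1} = 0
G(11) = mex{1,1} = 0
G(12) = mex{2,1} = 0
G(13) = mex{0,2} = 1
G(14) = mex{0,0} = 1
G(15) = mex{0,0} = 1
G(16) = mex{0,0} = 1
G(17) = mex{1,0} = 2
G(18) = mex{1,1} = 0
G(19) = mex{1,1} = 0
G(20) = mex{1,1} = 0
G(21) = mex{2,1} = 0
G(22) = mex{0,2} = 1

1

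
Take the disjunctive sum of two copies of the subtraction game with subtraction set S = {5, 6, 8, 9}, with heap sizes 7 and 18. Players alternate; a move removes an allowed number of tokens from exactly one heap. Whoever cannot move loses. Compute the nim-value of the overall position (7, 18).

All heaps use S = {5, 6, 8, 9}:
n :  0  1  2  3  4  5  6  7  8  9 10 11 12 13 14 15 16 17 18
G :  0  0  0  0  0  1  1  1  1  1  2  2  2  2  0  0  0  0  0
Heap A: G(7) = 1.
Heap B: G(18) = 0.
Combined Grundy value = 1 ⊕ 0 = 1.

1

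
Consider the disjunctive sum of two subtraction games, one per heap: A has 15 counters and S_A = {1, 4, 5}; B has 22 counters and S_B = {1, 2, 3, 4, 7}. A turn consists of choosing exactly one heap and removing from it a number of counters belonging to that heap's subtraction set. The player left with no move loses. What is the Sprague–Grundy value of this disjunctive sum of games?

Heap A, S = {1, 4, 5}:
G(0) = 0
G(1) = mex{0} = 1
G(2) = mex{1} = 0
G(3) = mex{0} = 1
G(4) = mex{1,0} = 2
G(5) = mex{2,1,0} = 3
G(6) = mex{3,0,1} = 2
G(7) = mex{2,1,0} = 3
G(8) = mex{3,2,1} = 0
G(9) = mex{0,3,2} = 1
G(10) = mex{1,2,3} = 0
G(11) = mex{0,3,2} = 1
G(12) = mex{1,0,3} = 2
G(13) = mex{2,1,0} = 3
G(14) = mex{3,0,1} = 2
G(15) = mex{2,1,0} = 3
G_A(15) = 3.
Heap B, S = {1, 2, 3, 4, 7}:
G(0) = 0
G(1) = mex{0} = 1
G(2) = mex{1,0} = 2
G(3) = mex{2,1,0} = 3
G(4) = mex{3,2,1,0} = 4
G(5) = mex{4,3,2,1} = 0
G(6) = mex{0,4,3,2} = 1
G(7) = mex{1,0,4,3,0} = 2
G(8) = mex{2,1,0,4,1} = 3
G(9) = mex{3,2,1,0,2} = 4
G(10) = mex{4,3,2,1,3} = 0
G(11) = mex{0,4,3,2,4} = 1
G(12) = mex{1,0,4,3,0} = 2
G(13) = mex{2,1,0,4,1} = 3
G(14) = mex{3,2,1,0,2} = 4
G(15) = mex{4,3,2,1,3} = 0
G(16) = mex{0,4,3,2,4} = 1
G(17) = mex{1,0,4,3,0} = 2
G(18) = mex{2,1,0,4,1} = 3
G(19) = mex{3,2,1,0,2} = 4
G(20) = mex{4,3,2,1,3} = 0
G(21) = mex{0,4,3,2,4} = 1
G(22) = mex{1,0,4,3,0} = 2
G_B(22) = 2.
Combined Grundy value = 3 ⊕ 2 = 1.

1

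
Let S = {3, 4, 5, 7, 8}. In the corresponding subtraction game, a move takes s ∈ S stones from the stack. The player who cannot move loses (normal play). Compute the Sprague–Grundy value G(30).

2

n :  0  1  2  3  4  5  6  7  8  9 10 11 12 13 14 15 16 17 18 19 20 21 22 23 24 25 26 27 28 29 30
G :  0  0  0  1  1  1  2  2  2  3  3  0  0  0  1  1  1  2  2  2  3  3  0  0  0  1  1  1  2  2  2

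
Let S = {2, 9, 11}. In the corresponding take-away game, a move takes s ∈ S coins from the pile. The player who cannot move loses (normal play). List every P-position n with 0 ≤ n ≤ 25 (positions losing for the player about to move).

0, 1, 4, 5, 8, 18, 21, 22, 25

n :  0  1  2  3  4  5  6  7  8  9 10 11 12 13 14 15 16 17 18 19 20 21 22 23 24 25
G :  0  0  1  1  0  0  1  1  0  2  1  3  2  2  3  3  2  2  0  3  1  0  0  1  1  0
P-positions are exactly the n with G(n) = 0.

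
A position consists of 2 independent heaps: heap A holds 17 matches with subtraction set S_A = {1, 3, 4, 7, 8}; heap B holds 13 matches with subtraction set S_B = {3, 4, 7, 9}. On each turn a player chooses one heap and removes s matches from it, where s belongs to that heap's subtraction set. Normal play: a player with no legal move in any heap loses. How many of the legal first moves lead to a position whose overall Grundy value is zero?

Heap A, S = {1, 3, 4, 7, 8}:
G(0) = 0
G(1) = mex{0} = 1
G(2) = mex{1} = 0
G(3) = mex{0,0} = 1
G(4) = mex{1,1,0} = 2
G(5) = mex{2,0,1} = 3
G(6) = mex{3,1,0} = 2
G(7) = mex{2,2,1,0} = 3
G(8) = mex{3,3,2,1,0} = 4
G(9) = mex{4,2,3,0,1} = 5
G(10) = mex{5,3,2,1,0} = 4
G(11) = mex{4,4,3,2,1} = 0
G(12) = mex{0,5,4,3,2} = 1
G(13) = mex{1,4,5,2,3} = 0
G(14) = mex{0,0,4,3,2} = 1
G(15) = mex{1,1,0,4,3} = 2
G(16) = mex{2,0,1,5,4} = 3
G(17) = mex{3,1,0,4,5} = 2
G_A(17) = 2.
Heap B, S = {3, 4, 7, 9}:
G(0) = 0
G(1) = mex{} = 0
G(2) = mex{} = 0
G(3) = mex{0} = 1
G(4) = mex{0,0} = 1
G(5) = mex{0,0} = 1
G(6) = mex{1,0} = 2
G(7) = mex{1,1,0} = 2
G(8) = mex{1,1,0} = 2
G(9) = mex{2,1,0,0} = 3
G(10) = mex{2,2,1,0} = 3
G(11) = mex{2,2,1,0} = 3
G(12) = mex{3,2,1,1} = 0
G(13) = mex{3,3,2,1} = 0
G_B(13) = 0.
Combined Grundy value = 2 ⊕ 0 = 2.
A winning move leaves total XOR = 0, i.e. changes one component's Grundy value g to g ⊕ X where X is the current total.
Heap A: need g' = 2⊕2 = 0. Options: 17−1→G=3, 17−3→G=1, 17−4→G=0, 17−7→G=4, 17−8→G=5. Hits: 1.
Heap B: need g' = 0⊕2 = 2. Options: 13−3→G=3, 13−4→G=3, 13−7→G=2, 13−9→G=1. Hits: 1.

2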